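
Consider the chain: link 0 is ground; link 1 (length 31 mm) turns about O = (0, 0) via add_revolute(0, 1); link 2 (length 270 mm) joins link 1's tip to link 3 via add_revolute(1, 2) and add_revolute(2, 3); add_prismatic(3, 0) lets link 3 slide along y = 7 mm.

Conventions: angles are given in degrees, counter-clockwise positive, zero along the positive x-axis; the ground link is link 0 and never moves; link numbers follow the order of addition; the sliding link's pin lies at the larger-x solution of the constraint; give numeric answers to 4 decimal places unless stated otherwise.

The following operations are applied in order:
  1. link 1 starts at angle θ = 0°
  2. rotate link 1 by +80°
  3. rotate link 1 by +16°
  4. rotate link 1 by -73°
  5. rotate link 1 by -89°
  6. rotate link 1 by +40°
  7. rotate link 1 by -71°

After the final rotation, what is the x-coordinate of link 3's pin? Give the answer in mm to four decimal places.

geometry: r = 31 mm, L = 270 mm, e = 7 mm; θ starts at 0°
rotate link 1 by +80°: θ ← 0° +80° = 80°
rotate link 1 by +16°: θ ← 80° +16° = 96°
rotate link 1 by -73°: θ ← 96° -73° = 23°
rotate link 1 by -89°: θ ← 23° -89° = -66°
rotate link 1 by +40°: θ ← -66° +40° = -26°
rotate link 1 by -71°: θ ← -26° -71° = -97°
crank pin P = (r cos θ, r sin θ) = (-3.777950, -30.768931)
h = r sin θ − e = -30.768931 − 7 = -37.768931
x = r cos θ + √(L² − h²) = -3.777950 + 267.345297 = 263.567347

263.5673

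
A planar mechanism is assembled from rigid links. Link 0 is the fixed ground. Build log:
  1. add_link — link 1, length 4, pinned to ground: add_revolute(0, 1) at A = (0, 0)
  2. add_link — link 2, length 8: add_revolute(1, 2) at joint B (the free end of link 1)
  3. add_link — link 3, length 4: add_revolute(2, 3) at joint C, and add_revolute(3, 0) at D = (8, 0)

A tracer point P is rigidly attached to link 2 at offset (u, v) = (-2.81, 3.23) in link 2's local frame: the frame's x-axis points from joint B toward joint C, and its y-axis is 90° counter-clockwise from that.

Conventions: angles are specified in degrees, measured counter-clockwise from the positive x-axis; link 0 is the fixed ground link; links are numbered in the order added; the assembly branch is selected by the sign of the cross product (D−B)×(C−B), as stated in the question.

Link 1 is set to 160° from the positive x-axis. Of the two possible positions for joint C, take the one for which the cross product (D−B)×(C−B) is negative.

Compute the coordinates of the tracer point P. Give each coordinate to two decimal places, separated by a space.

A=(0,0), D=(8.00,0)
B = A + 4.00·(cos160°, sin160°) = (-3.7588, 1.3681)
|BD| = 11.8381
circle(B,8.00) ∩ circle(D,4.00): a=7.9464, h=0.9245
  candidates: C₊=(4.2412,1.3681) cross=10.945; C₋=(4.0275,-0.4686) cross=-10.945
  branch - wants cross < 0 → take C=(4.0275,-0.4686) (cross=-10.945)
ex = (C−B)/|BC| = (0.9733,-0.2296); ey = (0.2296,0.9733)
P = B + -2.81·ex + 3.23·ey = (-5.7522,5.1569)

-5.75 5.16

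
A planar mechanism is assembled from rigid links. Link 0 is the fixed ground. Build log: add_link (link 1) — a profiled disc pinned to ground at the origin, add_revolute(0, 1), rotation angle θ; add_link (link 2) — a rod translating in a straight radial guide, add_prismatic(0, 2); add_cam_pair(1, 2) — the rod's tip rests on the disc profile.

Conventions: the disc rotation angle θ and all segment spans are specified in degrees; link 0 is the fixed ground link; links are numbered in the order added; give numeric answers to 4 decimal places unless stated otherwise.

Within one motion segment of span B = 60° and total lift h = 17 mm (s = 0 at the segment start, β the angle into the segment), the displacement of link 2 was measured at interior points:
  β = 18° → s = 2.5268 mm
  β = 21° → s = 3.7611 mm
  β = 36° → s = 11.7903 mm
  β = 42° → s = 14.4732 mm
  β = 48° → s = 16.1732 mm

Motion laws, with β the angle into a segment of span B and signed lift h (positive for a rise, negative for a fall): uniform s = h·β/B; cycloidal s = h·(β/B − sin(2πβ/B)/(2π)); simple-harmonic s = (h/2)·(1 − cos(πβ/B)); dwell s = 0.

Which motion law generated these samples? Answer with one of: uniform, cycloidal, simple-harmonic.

candidates at β/B = r: uniform s = h·r (linear in β); cycloidal s = h·(r − sin(2πr)/(2π)); simple-harmonic s = (h/2)(1 − cos(πr))
β=18°: printed 2.5268 | uniform 5.1000, cycloidal 2.5268, simple-harmonic 3.5038
β=21°: printed 3.7611 | uniform 5.9500, cycloidal 3.7611, simple-harmonic 4.6411
β=36°: printed 11.7903 | uniform 10.2000, cycloidal 11.7903, simple-harmonic 11.1266
β=42°: printed 14.4732 | uniform 11.9000, cycloidal 14.4732, simple-harmonic 13.4962
β=48°: printed 16.1732 | uniform 13.6000, cycloidal 16.1732, simple-harmonic 15.3766
only one law matches every sample → cycloidal

cycloidal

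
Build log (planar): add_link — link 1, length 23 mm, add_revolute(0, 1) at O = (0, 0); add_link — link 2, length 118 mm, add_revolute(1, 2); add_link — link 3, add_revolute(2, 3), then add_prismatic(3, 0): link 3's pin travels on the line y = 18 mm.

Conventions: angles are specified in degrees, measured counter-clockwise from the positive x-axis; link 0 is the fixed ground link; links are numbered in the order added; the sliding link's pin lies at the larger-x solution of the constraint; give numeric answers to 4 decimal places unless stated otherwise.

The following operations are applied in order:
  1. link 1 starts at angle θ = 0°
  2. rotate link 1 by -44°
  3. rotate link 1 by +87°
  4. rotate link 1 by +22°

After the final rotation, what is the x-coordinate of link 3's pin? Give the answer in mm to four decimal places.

geometry: r = 23 mm, L = 118 mm, e = 18 mm; θ starts at 0°
rotate link 1 by -44°: θ ← 0° -44° = -44°
rotate link 1 by +87°: θ ← -44° +87° = 43°
rotate link 1 by +22°: θ ← 43° +22° = 65°
crank pin P = (r cos θ, r sin θ) = (9.720220, 20.845079)
h = r sin θ − e = 20.845079 − 18 = 2.845079
x = r cos θ + √(L² − h²) = 9.720220 + 117.965696 = 127.685916

127.6859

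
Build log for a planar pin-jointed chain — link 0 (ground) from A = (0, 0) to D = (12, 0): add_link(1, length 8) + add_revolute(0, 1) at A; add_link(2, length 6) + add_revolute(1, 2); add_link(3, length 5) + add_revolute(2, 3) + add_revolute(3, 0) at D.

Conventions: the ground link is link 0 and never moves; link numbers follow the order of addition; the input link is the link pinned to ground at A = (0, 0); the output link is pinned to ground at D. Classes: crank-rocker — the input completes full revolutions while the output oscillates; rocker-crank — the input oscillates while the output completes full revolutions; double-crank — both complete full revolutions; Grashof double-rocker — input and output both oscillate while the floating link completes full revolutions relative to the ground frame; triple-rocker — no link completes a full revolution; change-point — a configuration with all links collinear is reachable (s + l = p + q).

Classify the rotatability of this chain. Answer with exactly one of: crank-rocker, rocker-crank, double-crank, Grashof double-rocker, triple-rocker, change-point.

lengths: ground=12, input=8, coupler=6, output=5
sorted: s=5 (shortest), l=12 (longest), p+q=14
s + l = 17 vs p + q = 14
s + l > p + q → non-Grashof → no link fully rotates → triple-rocker

triple-rocker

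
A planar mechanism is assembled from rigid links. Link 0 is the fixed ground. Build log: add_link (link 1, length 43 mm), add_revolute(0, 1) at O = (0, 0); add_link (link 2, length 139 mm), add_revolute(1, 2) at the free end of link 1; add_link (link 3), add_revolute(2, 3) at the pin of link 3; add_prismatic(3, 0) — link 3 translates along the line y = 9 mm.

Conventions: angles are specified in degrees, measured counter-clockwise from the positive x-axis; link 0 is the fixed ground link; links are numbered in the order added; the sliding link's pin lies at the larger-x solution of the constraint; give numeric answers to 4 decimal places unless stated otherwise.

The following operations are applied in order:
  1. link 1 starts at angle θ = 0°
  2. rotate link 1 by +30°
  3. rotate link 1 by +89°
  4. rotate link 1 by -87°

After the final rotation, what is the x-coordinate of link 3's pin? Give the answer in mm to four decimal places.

geometry: r = 43 mm, L = 139 mm, e = 9 mm; θ starts at 0°
rotate link 1 by +30°: θ ← 0° +30° = 30°
rotate link 1 by +89°: θ ← 30° +89° = 119°
rotate link 1 by -87°: θ ← 119° -87° = 32°
crank pin P = (r cos θ, r sin θ) = (36.466068, 22.786528)
h = r sin θ − e = 22.786528 − 9 = 13.786528
x = r cos θ + √(L² − h²) = 36.466068 + 138.314611 = 174.780679

174.7807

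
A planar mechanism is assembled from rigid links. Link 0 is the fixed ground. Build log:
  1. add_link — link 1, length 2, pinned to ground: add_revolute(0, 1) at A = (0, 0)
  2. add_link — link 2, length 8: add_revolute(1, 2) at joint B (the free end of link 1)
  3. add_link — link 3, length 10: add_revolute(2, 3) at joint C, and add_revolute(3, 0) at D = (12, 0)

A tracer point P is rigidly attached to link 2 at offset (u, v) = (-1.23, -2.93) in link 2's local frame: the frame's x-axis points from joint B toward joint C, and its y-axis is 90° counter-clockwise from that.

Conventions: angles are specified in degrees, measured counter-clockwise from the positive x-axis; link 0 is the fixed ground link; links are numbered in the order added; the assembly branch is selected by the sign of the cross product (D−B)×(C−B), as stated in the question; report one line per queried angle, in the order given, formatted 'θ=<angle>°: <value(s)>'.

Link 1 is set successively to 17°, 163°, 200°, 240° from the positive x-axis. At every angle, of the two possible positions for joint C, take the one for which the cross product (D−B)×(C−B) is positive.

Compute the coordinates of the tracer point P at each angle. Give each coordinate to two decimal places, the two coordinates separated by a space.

A=(0,0), D=(12.00,0)
θ=17°: B = A + 2.00·(cos17°, sin17°) = (1.9126, 0.5847)
θ=17°: |BD| = 10.1043
θ=17°: circle(B,8.00) ∩ circle(D,10.00): a=3.2707, h=7.3008
θ=17°:   candidates: C₊=(5.6004,7.6841) cross=73.770; C₋=(4.7554,-6.8931) cross=-73.770
θ=17°:   branch + wants cross > 0 → take C=(5.6004,7.6841) (cross=73.770)
θ=17°: ex = (C−B)/|BC| = (0.4610,0.8874); ey = (-0.8874,0.4610)
θ=17°: P = B + -1.23·ex + -2.93·ey = (3.9457,-1.8574)
θ=163°: B = A + 2.00·(cos163°, sin163°) = (-1.9126, 0.5847)
θ=163°: |BD| = 13.9249
θ=163°: circle(B,8.00) ∩ circle(D,10.00): a=5.6698, h=5.6439
θ=163°:   candidates: C₊=(3.9892,5.9856) cross=78.590; C₋=(3.5152,-5.2922) cross=-78.590
θ=163°:   branch + wants cross > 0 → take C=(3.9892,5.9856) (cross=78.590)
θ=163°: ex = (C−B)/|BC| = (0.7377,0.6751); ey = (-0.6751,0.7377)
θ=163°: P = B + -1.23·ex + -2.93·ey = (-0.8420,-2.4072)
θ=200°: B = A + 2.00·(cos200°, sin200°) = (-1.8794, -0.6840)
θ=200°: |BD| = 13.8962
θ=200°: circle(B,8.00) ∩ circle(D,10.00): a=5.6528, h=5.6609
θ=200°:   candidates: C₊=(3.4879,5.2483) cross=78.665; C₋=(4.0452,-6.0598) cross=-78.665
θ=200°:   branch + wants cross > 0 → take C=(3.4879,5.2483) (cross=78.665)
θ=200°: ex = (C−B)/|BC| = (0.6709,0.7415); ey = (-0.7415,0.6709)
θ=200°: P = B + -1.23·ex + -2.93·ey = (-0.5319,-3.5619)
θ=240°: B = A + 2.00·(cos240°, sin240°) = (-1.0000, -1.7321)
θ=240°: |BD| = 13.1149
θ=240°: circle(B,8.00) ∩ circle(D,10.00): a=5.1850, h=6.0923
θ=240°:   candidates: C₊=(3.3349,4.9917) cross=79.900; C₋=(4.9441,-7.0862) cross=-79.900
θ=240°:   branch + wants cross > 0 → take C=(3.3349,4.9917) (cross=79.900)
θ=240°: ex = (C−B)/|BC| = (0.5419,0.8405); ey = (-0.8405,0.5419)
θ=240°: P = B + -1.23·ex + -2.93·ey = (0.7961,-4.3535)

θ=17°: 3.95 -1.86
θ=163°: -0.84 -2.41
θ=200°: -0.53 -3.56
θ=240°: 0.80 -4.35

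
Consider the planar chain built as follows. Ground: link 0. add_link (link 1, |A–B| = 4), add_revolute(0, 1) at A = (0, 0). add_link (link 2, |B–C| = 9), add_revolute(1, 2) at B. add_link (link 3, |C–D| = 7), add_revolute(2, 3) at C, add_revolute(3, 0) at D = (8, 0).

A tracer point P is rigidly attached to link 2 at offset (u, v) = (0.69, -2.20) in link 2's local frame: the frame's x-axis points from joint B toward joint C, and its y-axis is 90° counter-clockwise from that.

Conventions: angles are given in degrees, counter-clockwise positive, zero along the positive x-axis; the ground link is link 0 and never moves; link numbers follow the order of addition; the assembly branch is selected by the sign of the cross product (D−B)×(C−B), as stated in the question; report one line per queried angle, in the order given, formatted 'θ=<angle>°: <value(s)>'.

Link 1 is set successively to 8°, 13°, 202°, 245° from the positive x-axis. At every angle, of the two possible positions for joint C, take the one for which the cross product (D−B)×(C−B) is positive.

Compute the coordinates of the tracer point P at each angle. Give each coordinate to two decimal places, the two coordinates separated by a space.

A=(0,0), D=(8.00,0)
θ=8°: B = A + 4.00·(cos8°, sin8°) = (3.9611, 0.5567)
θ=8°: |BD| = 4.0771
θ=8°: circle(B,9.00) ∩ circle(D,7.00): a=5.9629, h=6.7412
θ=8°:   candidates: C₊=(10.7886,6.4206) cross=27.485; C₋=(8.9477,-6.9356) cross=-27.485
θ=8°:   branch + wants cross > 0 → take C=(10.7886,6.4206) (cross=27.485)
θ=8°: ex = (C−B)/|BC| = (0.7586,0.6515); ey = (-0.6515,0.7586)
θ=8°: P = B + 0.69·ex + -2.20·ey = (5.9179,-0.6627)
θ=13°: B = A + 4.00·(cos13°, sin13°) = (3.8975, 0.8998)
θ=13°: |BD| = 4.2000
θ=13°: circle(B,9.00) ∩ circle(D,7.00): a=5.9095, h=6.7881
θ=13°:   candidates: C₊=(11.1240,6.2642) cross=28.510; C₋=(8.2155,-6.9967) cross=-28.510
θ=13°:   branch + wants cross > 0 → take C=(11.1240,6.2642) (cross=28.510)
θ=13°: ex = (C−B)/|BC| = (0.8030,0.5960); ey = (-0.5960,0.8030)
θ=13°: P = B + 0.69·ex + -2.20·ey = (5.7628,-0.4554)
θ=202°: B = A + 4.00·(cos202°, sin202°) = (-3.7087, -1.4984)
θ=202°: |BD| = 11.8042
θ=202°: circle(B,9.00) ∩ circle(D,7.00): a=7.2576, h=5.3224
θ=202°:   candidates: C₊=(2.8145,4.7022) cross=62.827; C₋=(4.1657,-5.8565) cross=-62.827
θ=202°:   branch + wants cross > 0 → take C=(2.8145,4.7022) (cross=62.827)
θ=202°: ex = (C−B)/|BC| = (0.7248,0.6890); ey = (-0.6890,0.7248)
θ=202°: P = B + 0.69·ex + -2.20·ey = (-1.6929,-2.6176)
θ=245°: B = A + 4.00·(cos245°, sin245°) = (-1.6905, -3.6252)
θ=245°: |BD| = 10.3464
θ=245°: circle(B,9.00) ∩ circle(D,7.00): a=6.7196, h=5.9872
θ=245°:   candidates: C₊=(2.5053,4.3369) cross=61.946; C₋=(6.7010,-6.8784) cross=-61.946
θ=245°:   branch + wants cross > 0 → take C=(2.5053,4.3369) (cross=61.946)
θ=245°: ex = (C−B)/|BC| = (0.4662,0.8847); ey = (-0.8847,0.4662)
θ=245°: P = B + 0.69·ex + -2.20·ey = (0.5775,-4.0404)

θ=8°: 5.92 -0.66
θ=13°: 5.76 -0.46
θ=202°: -1.69 -2.62
θ=245°: 0.58 -4.04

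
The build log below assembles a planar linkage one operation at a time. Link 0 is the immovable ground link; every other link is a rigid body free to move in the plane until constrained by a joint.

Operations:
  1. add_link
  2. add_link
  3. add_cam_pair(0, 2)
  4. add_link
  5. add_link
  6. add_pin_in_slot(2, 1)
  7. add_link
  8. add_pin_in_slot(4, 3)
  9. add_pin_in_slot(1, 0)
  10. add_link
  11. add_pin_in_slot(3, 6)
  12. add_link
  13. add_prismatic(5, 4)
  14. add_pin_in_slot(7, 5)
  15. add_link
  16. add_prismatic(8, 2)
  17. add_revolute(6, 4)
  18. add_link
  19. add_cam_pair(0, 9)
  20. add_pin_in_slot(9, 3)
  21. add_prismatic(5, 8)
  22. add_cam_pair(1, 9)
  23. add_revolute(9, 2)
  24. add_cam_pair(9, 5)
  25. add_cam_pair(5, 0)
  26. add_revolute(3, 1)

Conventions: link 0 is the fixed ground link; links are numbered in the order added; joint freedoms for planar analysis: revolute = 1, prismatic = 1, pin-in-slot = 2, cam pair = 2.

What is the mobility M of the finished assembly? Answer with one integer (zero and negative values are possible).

link 0 = ground. State L|J1|J2 = 1|0|0
+link1  2|0|0
+link2  3|0|0
C(0,2) f=2→J2  3|0|1
+link3  4|0|1
+link4  5|0|1
PS(2,1) f=2→J2  5|0|2
+link5  6|0|2
PS(4,3) f=2→J2  6|0|3
PS(1,0) f=2→J2  6|0|4
+link6  7|0|4
PS(3,6) f=2→J2  7|0|5
+link7  8|0|5
P(5,4) f=1→J1  8|1|5
PS(7,5) f=2→J2  8|1|6
+link8  9|1|6
P(8,2) f=1→J1  9|2|6
R(6,4) f=1→J1  9|3|6
+link9  10|3|6
C(0,9) f=2→J2  10|3|7
PS(9,3) f=2→J2  10|3|8
P(5,8) f=1→J1  10|4|8
C(1,9) f=2→J2  10|4|9
R(9,2) f=1→J1  10|5|9
C(9,5) f=2→J2  10|5|10
C(5,0) f=2→J2  10|5|11
R(3,1) f=1→J1  10|6|11
M = 3(10−1)−2·6−11 = 27−12−11 = 4

M = 4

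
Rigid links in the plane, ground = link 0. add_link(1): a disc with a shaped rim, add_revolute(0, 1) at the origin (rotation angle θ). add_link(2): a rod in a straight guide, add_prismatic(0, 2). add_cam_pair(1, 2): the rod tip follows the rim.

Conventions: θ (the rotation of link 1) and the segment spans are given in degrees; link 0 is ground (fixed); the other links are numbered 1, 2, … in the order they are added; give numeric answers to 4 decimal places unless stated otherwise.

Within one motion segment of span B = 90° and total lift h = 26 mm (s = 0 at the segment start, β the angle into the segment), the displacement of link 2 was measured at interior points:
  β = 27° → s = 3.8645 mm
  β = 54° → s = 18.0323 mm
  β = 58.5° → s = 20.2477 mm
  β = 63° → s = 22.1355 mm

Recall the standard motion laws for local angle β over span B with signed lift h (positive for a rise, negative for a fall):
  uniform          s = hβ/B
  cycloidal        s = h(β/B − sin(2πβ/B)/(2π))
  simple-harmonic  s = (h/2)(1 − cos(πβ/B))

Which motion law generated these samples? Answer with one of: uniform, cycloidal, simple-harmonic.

candidates at β/B = r: uniform s = h·r (linear in β); cycloidal s = h·(r − sin(2πr)/(2π)); simple-harmonic s = (h/2)(1 − cos(πr))
β=27°: printed 3.8645 | uniform 7.8000, cycloidal 3.8645, simple-harmonic 5.3588
β=54°: printed 18.0323 | uniform 15.6000, cycloidal 18.0323, simple-harmonic 17.0172
β=58.5°: printed 20.2477 | uniform 16.9000, cycloidal 20.2477, simple-harmonic 18.9019
β=63°: printed 22.1355 | uniform 18.2000, cycloidal 22.1355, simple-harmonic 20.6412
only one law matches every sample → cycloidal

cycloidal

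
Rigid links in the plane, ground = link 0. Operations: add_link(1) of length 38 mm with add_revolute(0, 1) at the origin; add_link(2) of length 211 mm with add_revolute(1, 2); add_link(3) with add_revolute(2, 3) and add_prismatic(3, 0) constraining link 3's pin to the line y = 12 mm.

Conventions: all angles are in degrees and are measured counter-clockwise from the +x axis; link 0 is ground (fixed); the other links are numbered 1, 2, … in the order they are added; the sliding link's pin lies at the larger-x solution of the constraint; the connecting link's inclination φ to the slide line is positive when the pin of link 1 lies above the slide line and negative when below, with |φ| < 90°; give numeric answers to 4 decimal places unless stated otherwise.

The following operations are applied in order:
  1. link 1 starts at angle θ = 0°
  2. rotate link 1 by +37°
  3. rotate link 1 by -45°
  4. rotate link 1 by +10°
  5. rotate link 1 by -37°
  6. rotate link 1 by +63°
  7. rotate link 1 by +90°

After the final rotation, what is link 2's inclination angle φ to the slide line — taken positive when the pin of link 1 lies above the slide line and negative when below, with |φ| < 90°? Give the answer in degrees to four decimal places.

geometry: r = 38 mm, L = 211 mm, e = 12 mm; θ starts at 0°
rotate link 1 by +37°: θ ← 0° +37° = 37°
rotate link 1 by -45°: θ ← 37° -45° = -8°
rotate link 1 by +10°: θ ← -8° +10° = 2°
rotate link 1 by -37°: θ ← 2° -37° = -35°
rotate link 1 by +63°: θ ← -35° +63° = 28°
rotate link 1 by +90°: θ ← 28° +90° = 118°
h = r sin θ − e = 33.552009 − 12 = 21.552009
sin φ = h / L = 21.552009 / 211 = 0.10214222
φ = arcsin(0.10214222) = 5.862542°

5.8625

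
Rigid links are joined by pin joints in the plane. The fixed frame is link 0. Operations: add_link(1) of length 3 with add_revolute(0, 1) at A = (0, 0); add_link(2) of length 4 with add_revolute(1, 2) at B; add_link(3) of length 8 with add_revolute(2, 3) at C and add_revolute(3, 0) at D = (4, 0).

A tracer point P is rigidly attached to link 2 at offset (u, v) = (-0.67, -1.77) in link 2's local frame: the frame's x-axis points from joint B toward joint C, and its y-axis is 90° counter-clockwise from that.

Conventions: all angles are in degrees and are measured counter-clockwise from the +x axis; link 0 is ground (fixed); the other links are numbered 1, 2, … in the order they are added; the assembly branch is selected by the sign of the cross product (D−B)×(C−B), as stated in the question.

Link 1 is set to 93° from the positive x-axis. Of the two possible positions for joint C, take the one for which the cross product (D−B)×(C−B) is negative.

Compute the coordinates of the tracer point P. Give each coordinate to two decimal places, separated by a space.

A=(0,0), D=(4.00,0)
B = A + 3.00·(cos93°, sin93°) = (-0.1570, 2.9959)
|BD| = 5.1241
circle(B,4.00) ∩ circle(D,8.00): a=-2.1217, h=3.3909
  candidates: C₊=(0.1042,6.9873) cross=17.375; C₋=(-3.8609,1.4855) cross=-17.375
  branch - wants cross < 0 → take C=(-3.8609,1.4855) (cross=-17.375)
ex = (C−B)/|BC| = (-0.9260,-0.3776); ey = (0.3776,-0.9260)
P = B + -0.67·ex + -1.77·ey = (-0.2050,4.8878)

-0.20 4.89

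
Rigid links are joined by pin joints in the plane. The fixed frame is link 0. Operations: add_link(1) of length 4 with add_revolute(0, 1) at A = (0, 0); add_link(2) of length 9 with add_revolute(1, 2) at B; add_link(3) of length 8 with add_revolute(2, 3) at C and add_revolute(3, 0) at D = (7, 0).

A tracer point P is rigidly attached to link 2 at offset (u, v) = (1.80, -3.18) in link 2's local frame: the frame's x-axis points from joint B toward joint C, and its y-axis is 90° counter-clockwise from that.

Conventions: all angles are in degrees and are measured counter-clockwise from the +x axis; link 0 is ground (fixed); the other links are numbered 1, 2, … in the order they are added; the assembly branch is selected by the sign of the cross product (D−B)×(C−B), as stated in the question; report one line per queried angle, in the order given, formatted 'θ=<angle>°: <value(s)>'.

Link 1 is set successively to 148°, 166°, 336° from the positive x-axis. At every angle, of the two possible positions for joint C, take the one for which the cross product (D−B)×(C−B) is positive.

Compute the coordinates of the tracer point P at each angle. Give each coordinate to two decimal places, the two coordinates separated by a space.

A=(0,0), D=(7.00,0)
θ=148°: B = A + 4.00·(cos148°, sin148°) = (-3.3922, 2.1197)
θ=148°: |BD| = 10.6062
θ=148°: circle(B,9.00) ∩ circle(D,8.00): a=6.1045, h=6.6132
θ=148°:   candidates: C₊=(3.9108,7.3795) cross=70.141; C₋=(1.2675,-5.5802) cross=-70.141
θ=148°:   branch + wants cross > 0 → take C=(3.9108,7.3795) (cross=70.141)
θ=148°: ex = (C−B)/|BC| = (0.8114,0.5844); ey = (-0.5844,0.8114)
θ=148°: P = B + 1.80·ex + -3.18·ey = (-0.0731,0.5912)
θ=166°: B = A + 4.00·(cos166°, sin166°) = (-3.8812, 0.9677)
θ=166°: |BD| = 10.9241
θ=166°: circle(B,9.00) ∩ circle(D,8.00): a=6.2402, h=6.4854
θ=166°:   candidates: C₊=(2.9089,6.8748) cross=70.847; C₋=(1.7600,-6.0450) cross=-70.847
θ=166°:   branch + wants cross > 0 → take C=(2.9089,6.8748) (cross=70.847)
θ=166°: ex = (C−B)/|BC| = (0.7545,0.6563); ey = (-0.6563,0.7545)
θ=166°: P = B + 1.80·ex + -3.18·ey = (-0.4360,-0.2501)
θ=336°: B = A + 4.00·(cos336°, sin336°) = (3.6542, -1.6269)
θ=336°: |BD| = 3.7204
θ=336°: circle(B,9.00) ∩ circle(D,8.00): a=4.1449, h=7.9887
θ=336°:   candidates: C₊=(3.8883,7.3700) cross=29.721; C₋=(10.8752,-6.9987) cross=-29.721
θ=336°:   branch + wants cross > 0 → take C=(3.8883,7.3700) (cross=29.721)
θ=336°: ex = (C−B)/|BC| = (0.0260,0.9997); ey = (-0.9997,0.0260)
θ=336°: P = B + 1.80·ex + -3.18·ey = (6.8799,0.0897)

θ=148°: -0.07 0.59
θ=166°: -0.44 -0.25
θ=336°: 6.88 0.09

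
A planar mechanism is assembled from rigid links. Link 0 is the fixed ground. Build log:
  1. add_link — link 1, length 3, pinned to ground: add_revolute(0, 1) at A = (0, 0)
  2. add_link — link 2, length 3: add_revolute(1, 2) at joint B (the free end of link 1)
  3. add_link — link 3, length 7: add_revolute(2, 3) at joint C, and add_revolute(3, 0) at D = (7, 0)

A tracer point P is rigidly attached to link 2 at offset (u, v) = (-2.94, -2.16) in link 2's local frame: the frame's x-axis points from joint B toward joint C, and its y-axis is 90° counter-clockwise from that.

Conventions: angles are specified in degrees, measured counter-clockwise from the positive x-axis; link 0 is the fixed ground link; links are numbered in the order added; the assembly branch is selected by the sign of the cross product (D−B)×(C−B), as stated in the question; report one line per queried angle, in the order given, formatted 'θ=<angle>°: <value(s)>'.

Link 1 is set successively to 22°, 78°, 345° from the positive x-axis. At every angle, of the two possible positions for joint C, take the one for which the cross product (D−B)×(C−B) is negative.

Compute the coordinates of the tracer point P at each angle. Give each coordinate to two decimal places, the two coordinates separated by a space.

A=(0,0), D=(7.00,0)
θ=22°: B = A + 3.00·(cos22°, sin22°) = (2.7816, 1.1238)
θ=22°: |BD| = 4.3656
θ=22°: circle(B,3.00) ∩ circle(D,7.00): a=-2.3985, h=1.8020
θ=22°:   candidates: C₊=(0.9278,3.4825) cross=7.867; C₋=(-0.0000,0.0000) cross=-7.867
θ=22°:   branch - wants cross < 0 → take C=(-0.0000,0.0000) (cross=-7.867)
θ=22°: ex = (C−B)/|BC| = (-0.9272,-0.3746); ey = (0.3746,-0.9272)
θ=22°: P = B + -2.94·ex + -2.16·ey = (4.6983,4.2279)
θ=78°: B = A + 3.00·(cos78°, sin78°) = (0.6237, 2.9344)
θ=78°: |BD| = 7.0191
θ=78°: circle(B,3.00) ∩ circle(D,7.00): a=0.6602, h=2.9265
θ=78°:   candidates: C₊=(2.4469,5.3169) cross=20.541; C₋=(-0.0000,-0.0000) cross=-20.541
θ=78°:   branch - wants cross < 0 → take C=(-0.0000,-0.0000) (cross=-20.541)
θ=78°: ex = (C−B)/|BC| = (-0.2079,-0.9781); ey = (0.9781,-0.2079)
θ=78°: P = B + -2.94·ex + -2.16·ey = (-0.8778,6.2593)
θ=345°: B = A + 3.00·(cos345°, sin345°) = (2.8978, -0.7765)
θ=345°: |BD| = 4.1751
θ=345°: circle(B,3.00) ∩ circle(D,7.00): a=-2.7028, h=1.3018
θ=345°:   candidates: C₊=(0.0000,0.0000) cross=5.435; C₋=(0.4842,-2.5582) cross=-5.435
θ=345°:   branch - wants cross < 0 → take C=(0.4842,-2.5582) (cross=-5.435)
θ=345°: ex = (C−B)/|BC| = (-0.8045,-0.5939); ey = (0.5939,-0.8045)
θ=345°: P = B + -2.94·ex + -2.16·ey = (3.9802,2.7074)

θ=22°: 4.70 4.23
θ=78°: -0.88 6.26
θ=345°: 3.98 2.71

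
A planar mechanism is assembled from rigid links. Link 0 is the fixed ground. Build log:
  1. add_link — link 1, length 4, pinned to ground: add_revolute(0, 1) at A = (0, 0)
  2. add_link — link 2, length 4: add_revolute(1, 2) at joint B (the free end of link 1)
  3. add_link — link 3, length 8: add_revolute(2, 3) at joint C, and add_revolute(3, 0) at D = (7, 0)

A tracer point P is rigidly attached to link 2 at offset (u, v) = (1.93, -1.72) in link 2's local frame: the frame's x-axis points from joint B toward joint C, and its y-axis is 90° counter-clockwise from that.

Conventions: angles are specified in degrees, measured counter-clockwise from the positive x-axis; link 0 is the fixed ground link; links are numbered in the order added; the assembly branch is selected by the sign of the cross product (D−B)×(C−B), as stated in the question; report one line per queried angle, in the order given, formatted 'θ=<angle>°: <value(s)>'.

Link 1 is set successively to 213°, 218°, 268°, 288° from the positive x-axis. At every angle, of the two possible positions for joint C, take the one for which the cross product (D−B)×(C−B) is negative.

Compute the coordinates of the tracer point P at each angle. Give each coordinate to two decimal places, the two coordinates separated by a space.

A=(0,0), D=(7.00,0)
θ=213°: B = A + 4.00·(cos213°, sin213°) = (-3.3547, -2.1786)
θ=213°: |BD| = 10.5814
θ=213°: circle(B,4.00) ∩ circle(D,8.00): a=3.0226, h=2.6200
θ=213°:   candidates: C₊=(-0.9363,1.0076) cross=27.723; C₋=(0.1425,-4.1201) cross=-27.723
θ=213°:   branch - wants cross < 0 → take C=(0.1425,-4.1201) (cross=-27.723)
θ=213°: ex = (C−B)/|BC| = (0.8743,-0.4854); ey = (0.4854,0.8743)
θ=213°: P = B + 1.93·ex + -1.72·ey = (-2.5021,-4.6191)
θ=218°: B = A + 4.00·(cos218°, sin218°) = (-3.1520, -2.4626)
θ=218°: |BD| = 10.4465
θ=218°: circle(B,4.00) ∩ circle(D,8.00): a=2.9258, h=2.7276
θ=218°:   candidates: C₊=(-0.9517,0.8778) cross=28.494; C₋=(0.3343,-4.4236) cross=-28.494
θ=218°:   branch - wants cross < 0 → take C=(0.3343,-4.4236) (cross=-28.494)
θ=218°: ex = (C−B)/|BC| = (0.8716,-0.4902); ey = (0.4902,0.8716)
θ=218°: P = B + 1.93·ex + -1.72·ey = (-2.3131,-4.9079)
θ=268°: B = A + 4.00·(cos268°, sin268°) = (-0.1396, -3.9976)
θ=268°: |BD| = 8.1826
θ=268°: circle(B,4.00) ∩ circle(D,8.00): a=1.1582, h=3.8286
θ=268°:   candidates: C₊=(-0.9995,-0.0911) cross=31.328; C₋=(2.7415,-6.7724) cross=-31.328
θ=268°:   branch - wants cross < 0 → take C=(2.7415,-6.7724) (cross=-31.328)
θ=268°: ex = (C−B)/|BC| = (0.7203,-0.6937); ey = (0.6937,0.7203)
θ=268°: P = B + 1.93·ex + -1.72·ey = (0.0574,-6.5753)
θ=288°: B = A + 4.00·(cos288°, sin288°) = (1.2361, -3.8042)
θ=288°: |BD| = 6.9062
θ=288°: circle(B,4.00) ∩ circle(D,8.00): a=-0.0221, h=3.9999
θ=288°:   candidates: C₊=(-0.9857,-0.4780) cross=27.624; C₋=(3.4210,-7.1548) cross=-27.624
θ=288°:   branch - wants cross < 0 → take C=(3.4210,-7.1548) (cross=-27.624)
θ=288°: ex = (C−B)/|BC| = (0.5462,-0.8376); ey = (0.8376,0.5462)
θ=288°: P = B + 1.93·ex + -1.72·ey = (0.8496,-6.3604)

θ=213°: -2.50 -4.62
θ=218°: -2.31 -4.91
θ=268°: 0.06 -6.58
θ=288°: 0.85 -6.36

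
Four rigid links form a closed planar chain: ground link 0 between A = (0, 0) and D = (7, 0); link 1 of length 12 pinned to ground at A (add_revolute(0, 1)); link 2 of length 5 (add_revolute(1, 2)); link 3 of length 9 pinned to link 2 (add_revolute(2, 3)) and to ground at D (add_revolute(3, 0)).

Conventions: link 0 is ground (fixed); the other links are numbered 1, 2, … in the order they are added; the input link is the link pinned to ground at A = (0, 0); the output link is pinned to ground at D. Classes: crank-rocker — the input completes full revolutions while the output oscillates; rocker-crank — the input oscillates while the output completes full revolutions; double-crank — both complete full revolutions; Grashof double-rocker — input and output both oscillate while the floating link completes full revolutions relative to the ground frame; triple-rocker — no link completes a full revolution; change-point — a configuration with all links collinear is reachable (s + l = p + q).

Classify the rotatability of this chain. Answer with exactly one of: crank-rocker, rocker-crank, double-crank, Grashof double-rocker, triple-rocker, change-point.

lengths: ground=7, input=12, coupler=5, output=9
sorted: s=5 (shortest), l=12 (longest), p+q=16
s + l = 17 vs p + q = 16
s + l > p + q → non-Grashof → no link fully rotates → triple-rocker

triple-rocker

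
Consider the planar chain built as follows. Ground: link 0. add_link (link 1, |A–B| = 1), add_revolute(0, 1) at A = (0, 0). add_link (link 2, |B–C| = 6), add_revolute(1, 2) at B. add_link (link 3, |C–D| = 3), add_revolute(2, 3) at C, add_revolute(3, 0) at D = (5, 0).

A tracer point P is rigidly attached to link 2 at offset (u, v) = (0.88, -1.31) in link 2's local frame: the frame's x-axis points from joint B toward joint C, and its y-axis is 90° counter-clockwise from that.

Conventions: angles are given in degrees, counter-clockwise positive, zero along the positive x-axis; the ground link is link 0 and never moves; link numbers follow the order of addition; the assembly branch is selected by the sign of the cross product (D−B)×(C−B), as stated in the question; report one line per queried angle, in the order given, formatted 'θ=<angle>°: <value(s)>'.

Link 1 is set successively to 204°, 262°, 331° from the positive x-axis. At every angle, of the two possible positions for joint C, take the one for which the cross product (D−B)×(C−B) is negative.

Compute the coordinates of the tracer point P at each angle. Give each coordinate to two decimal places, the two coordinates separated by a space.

A=(0,0), D=(5.00,0)
θ=204°: B = A + 1.00·(cos204°, sin204°) = (-0.9135, -0.4067)
θ=204°: |BD| = 5.9275
θ=204°: circle(B,6.00) ∩ circle(D,3.00): a=5.2413, h=2.9205
θ=204°:   candidates: C₊=(4.1150,2.8665) cross=17.311; C₋=(4.5158,-2.9607) cross=-17.311
θ=204°:   branch - wants cross < 0 → take C=(4.5158,-2.9607) (cross=-17.311)
θ=204°: ex = (C−B)/|BC| = (0.9049,-0.4257); ey = (0.4257,0.9049)
θ=204°: P = B + 0.88·ex + -1.31·ey = (-0.6749,-1.9667)
θ=262°: B = A + 1.00·(cos262°, sin262°) = (-0.1392, -0.9903)
θ=262°: |BD| = 5.2337
θ=262°: circle(B,6.00) ∩ circle(D,3.00): a=5.1963, h=2.9998
θ=262°:   candidates: C₊=(4.3957,2.9385) cross=15.700; C₋=(5.5308,-2.9527) cross=-15.700
θ=262°:   branch - wants cross < 0 → take C=(5.5308,-2.9527) (cross=-15.700)
θ=262°: ex = (C−B)/|BC| = (0.9450,-0.3271); ey = (0.3271,0.9450)
θ=262°: P = B + 0.88·ex + -1.31·ey = (0.2640,-2.5160)
θ=331°: B = A + 1.00·(cos331°, sin331°) = (0.8746, -0.4848)
θ=331°: |BD| = 4.1538
θ=331°: circle(B,6.00) ∩ circle(D,3.00): a=5.3269, h=2.7611
θ=331°:   candidates: C₊=(5.8429,2.8792) cross=11.469; C₋=(6.4874,-2.6053) cross=-11.469
θ=331°:   branch - wants cross < 0 → take C=(6.4874,-2.6053) (cross=-11.469)
θ=331°: ex = (C−B)/|BC| = (0.9355,-0.3534); ey = (0.3534,0.9355)
θ=331°: P = B + 0.88·ex + -1.31·ey = (1.2349,-2.0213)

θ=204°: -0.67 -1.97
θ=262°: 0.26 -2.52
θ=331°: 1.23 -2.02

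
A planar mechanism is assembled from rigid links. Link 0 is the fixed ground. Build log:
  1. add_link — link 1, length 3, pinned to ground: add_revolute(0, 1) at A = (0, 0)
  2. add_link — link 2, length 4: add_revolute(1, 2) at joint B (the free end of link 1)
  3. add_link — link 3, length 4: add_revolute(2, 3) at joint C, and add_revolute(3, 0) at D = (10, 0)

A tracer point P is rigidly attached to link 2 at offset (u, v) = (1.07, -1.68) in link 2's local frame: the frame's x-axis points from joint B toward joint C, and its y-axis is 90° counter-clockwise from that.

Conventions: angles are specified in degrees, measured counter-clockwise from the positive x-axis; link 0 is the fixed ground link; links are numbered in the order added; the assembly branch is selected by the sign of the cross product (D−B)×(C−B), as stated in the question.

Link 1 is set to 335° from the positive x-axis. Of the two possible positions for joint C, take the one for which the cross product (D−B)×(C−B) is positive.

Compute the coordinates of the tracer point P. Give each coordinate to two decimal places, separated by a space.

A=(0,0), D=(10.00,0)
B = A + 3.00·(cos335°, sin335°) = (2.7189, -1.2679)
|BD| = 7.3906
circle(B,4.00) ∩ circle(D,4.00): a=3.6953, h=1.5312
  candidates: C₊=(6.0968,0.8746) cross=11.317; C₋=(6.6221,-2.1424) cross=-11.317
  branch + wants cross > 0 → take C=(6.0968,0.8746) (cross=11.317)
ex = (C−B)/|BC| = (0.8445,0.5356); ey = (-0.5356,0.8445)
P = B + 1.07·ex + -1.68·ey = (4.5223,-2.1135)

4.52 -2.11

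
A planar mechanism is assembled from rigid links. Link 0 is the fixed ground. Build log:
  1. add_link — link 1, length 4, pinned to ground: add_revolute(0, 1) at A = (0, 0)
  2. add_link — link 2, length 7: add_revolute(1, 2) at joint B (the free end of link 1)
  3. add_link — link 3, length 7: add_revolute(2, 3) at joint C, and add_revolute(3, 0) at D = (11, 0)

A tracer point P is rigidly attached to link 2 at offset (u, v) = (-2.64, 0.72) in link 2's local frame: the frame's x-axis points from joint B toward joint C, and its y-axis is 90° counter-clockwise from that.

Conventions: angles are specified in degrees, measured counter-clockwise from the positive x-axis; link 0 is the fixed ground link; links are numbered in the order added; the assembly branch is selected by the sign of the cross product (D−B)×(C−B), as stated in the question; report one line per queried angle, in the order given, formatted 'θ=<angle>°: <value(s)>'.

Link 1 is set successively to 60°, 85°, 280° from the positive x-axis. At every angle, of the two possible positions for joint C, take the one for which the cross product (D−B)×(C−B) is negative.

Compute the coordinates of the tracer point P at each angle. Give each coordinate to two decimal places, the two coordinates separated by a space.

A=(0,0), D=(11.00,0)
θ=60°: B = A + 4.00·(cos60°, sin60°) = (2.0000, 3.4641)
θ=60°: |BD| = 9.6437
θ=60°: circle(B,7.00) ∩ circle(D,7.00): a=4.8218, h=5.0744
θ=60°:   candidates: C₊=(8.3228,6.4678) cross=48.936; C₋=(4.6772,-3.0037) cross=-48.936
θ=60°:   branch - wants cross < 0 → take C=(4.6772,-3.0037) (cross=-48.936)
θ=60°: ex = (C−B)/|BC| = (0.3825,-0.9240); ey = (0.9240,0.3825)
θ=60°: P = B + -2.64·ex + 0.72·ey = (1.6556,6.1788)
θ=85°: B = A + 4.00·(cos85°, sin85°) = (0.3486, 3.9848)
θ=85°: |BD| = 11.3723
θ=85°: circle(B,7.00) ∩ circle(D,7.00): a=5.6862, h=4.0826
θ=85°:   candidates: C₊=(7.1048,5.8161) cross=46.428; C₋=(4.2438,-1.8314) cross=-46.428
θ=85°:   branch - wants cross < 0 → take C=(4.2438,-1.8314) (cross=-46.428)
θ=85°: ex = (C−B)/|BC| = (0.5565,-0.8309); ey = (0.8309,0.5565)
θ=85°: P = B + -2.64·ex + 0.72·ey = (-0.5222,6.5789)
θ=280°: B = A + 4.00·(cos280°, sin280°) = (0.6946, -3.9392)
θ=280°: |BD| = 11.0326
θ=280°: circle(B,7.00) ∩ circle(D,7.00): a=5.5163, h=4.3093
θ=280°:   candidates: C₊=(4.3086,2.0557) cross=47.543; C₋=(7.3860,-5.9949) cross=-47.543
θ=280°:   branch - wants cross < 0 → take C=(7.3860,-5.9949) (cross=-47.543)
θ=280°: ex = (C−B)/|BC| = (0.9559,-0.2937); ey = (0.2937,0.9559)
θ=280°: P = B + -2.64·ex + 0.72·ey = (-1.6176,-2.4757)

θ=60°: 1.66 6.18
θ=85°: -0.52 6.58
θ=280°: -1.62 -2.48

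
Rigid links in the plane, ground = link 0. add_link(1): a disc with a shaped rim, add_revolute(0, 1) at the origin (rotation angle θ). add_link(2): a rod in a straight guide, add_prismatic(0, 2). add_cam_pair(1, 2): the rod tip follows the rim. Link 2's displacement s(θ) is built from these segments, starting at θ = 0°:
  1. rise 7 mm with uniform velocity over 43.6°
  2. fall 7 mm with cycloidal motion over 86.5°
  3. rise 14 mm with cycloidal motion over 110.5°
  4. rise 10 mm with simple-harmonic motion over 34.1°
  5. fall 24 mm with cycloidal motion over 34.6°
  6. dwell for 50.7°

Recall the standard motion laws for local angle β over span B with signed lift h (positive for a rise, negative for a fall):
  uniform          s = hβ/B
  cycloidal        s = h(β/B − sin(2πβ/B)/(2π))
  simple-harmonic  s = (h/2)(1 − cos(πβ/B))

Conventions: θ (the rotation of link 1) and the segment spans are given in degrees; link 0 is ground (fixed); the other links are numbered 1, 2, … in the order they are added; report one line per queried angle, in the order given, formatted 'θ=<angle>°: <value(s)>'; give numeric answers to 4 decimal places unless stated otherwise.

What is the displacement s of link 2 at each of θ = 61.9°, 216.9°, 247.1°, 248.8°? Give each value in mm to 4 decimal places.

segment 1 (0° to 43.6°, uniform, h = 7) is passed completely: s = 0.0000 + (7) = 7.0000
θ = 61.9° falls in segment 2 (43.6° to 130.1°, cycloidal, h = -7): β = 61.9 − 43.6 = 18.3°, B = 86.5°; Δs = -7·(0.2116 − sin(2π·0.2116)/(2π)) = -0.3992; s = 7.0000 − 0.3992 = 6.6008
segment 2 (43.6° to 130.1°, cycloidal, h = -7) is passed completely: s = 7.0000 + (-7) = 0.0000
θ = 216.9° falls in segment 3 (130.1° to 240.6°, cycloidal, h = 14): β = 216.9 − 130.1 = 86.8°, B = 110.5°; Δs = 14·(0.7855 − sin(2π·0.7855)/(2π)) = 13.1702; s = 0.0000 + 13.1702 = 13.1702
segment 3 (130.1° to 240.6°, cycloidal, h = 14) is passed completely: s = 0.0000 + (14) = 14.0000
θ = 247.1° falls in segment 4 (240.6° to 274.7°, simple-harmonic, h = 10): β = 247.1 − 240.6 = 6.5°, B = 34.1°; Δs = 10/2·(1 − cos(π·0.1906)) = 0.8700; s = 14.0000 + 0.8700 = 14.8700
θ = 248.8° falls in segment 4 (240.6° to 274.7°, simple-harmonic, h = 10): β = 248.8 − 240.6 = 8.2°, B = 34.1°; Δs = 10/2·(1 − cos(π·0.2405)) = 1.3602; s = 14.0000 + 1.3602 = 15.3602

θ=61.9°: 6.6008
θ=216.9°: 13.1702
θ=247.1°: 14.8700
θ=248.8°: 15.3602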